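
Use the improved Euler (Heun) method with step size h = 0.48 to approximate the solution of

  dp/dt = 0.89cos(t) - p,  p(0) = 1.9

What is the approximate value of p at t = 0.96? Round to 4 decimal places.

1.1785

Heun: k1 = f(t_n, p_n); k2 = f(t_n + h, p_n + h·k1); p_{n+1} = p_n + (h/2)·(k1 + k2).
t=0.000000, p=1.900000:
  k1 = f(0.000000, 1.900000) = -1.010000
  k2 = f(0.480000, 1.415200) = -0.625775
  p ← 1.900000 + (0.48/2)·(-1.010000 + (-0.625775)) = 1.507414
t=0.480000, p=1.507414:
  k1 = f(0.480000, 1.507414) = -0.717989
  k2 = f(0.960000, 1.162780) = -0.652347
  p ← 1.507414 + (0.48/2)·(-0.717989 + (-0.652347)) = 1.178534
p(0.96) ≈ 1.1785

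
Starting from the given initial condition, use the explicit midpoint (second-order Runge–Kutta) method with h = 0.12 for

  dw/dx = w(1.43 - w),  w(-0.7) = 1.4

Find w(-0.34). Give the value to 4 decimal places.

Midpoint: k1 = f(x_n, w_n); k2 = f(x_n + h/2, w_n + (h/2)·k1); w_{n+1} = w_n + h·k2.
x=-0.700000, w=1.400000:
  k1 = f(-0.700000, 1.400000) = 0.042000
  k2 = f(-0.640000, 1.402520) = 0.038541
  w ← 1.400000 + 0.12·0.038541 = 1.404625
x=-0.580000, w=1.404625:
  k1 = f(-0.580000, 1.404625) = 0.035642
  k2 = f(-0.520000, 1.406763) = 0.032688
  w ← 1.404625 + 0.12·0.032688 = 1.408548
x=-0.460000, w=1.408548:
  k1 = f(-0.460000, 1.408548) = 0.030217
  k2 = f(-0.400000, 1.410361) = 0.027699
  w ← 1.408548 + 0.12·0.027699 = 1.411871
w(-0.34) ≈ 1.4119

1.4119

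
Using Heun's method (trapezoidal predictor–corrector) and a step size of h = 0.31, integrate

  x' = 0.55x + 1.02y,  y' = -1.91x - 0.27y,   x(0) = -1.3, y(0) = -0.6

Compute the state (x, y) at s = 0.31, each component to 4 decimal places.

Heun on (x,y): k1 = f(s_n, state_n); k2 = f(s_n + h, state_n + h·k1); state_{n+1} = state_n + (h/2)·(k1 + k2).
0.000000: (-1.300000, -0.600000)
  k1 = (-1.327000, 2.645000)
  predictor → (-1.711370, 0.219950)
  k2 = (-0.716905, 3.209330)
  → (-1.616805, 0.307421)
(x(0.31), y(0.31)) ≈ (-1.6168, 0.3074)

-1.6168, 0.3074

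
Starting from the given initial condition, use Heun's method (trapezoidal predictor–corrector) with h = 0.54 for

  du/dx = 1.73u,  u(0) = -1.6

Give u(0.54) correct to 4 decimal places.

-3.7929

Heun: k1 = f(x_n, u_n); k2 = f(x_n + h, u_n + h·k1); u_{n+1} = u_n + (h/2)·(k1 + k2).
x=0.000000, u=-1.600000:
  k1 = f(0.000000, -1.600000) = -2.768000
  k2 = f(0.540000, -3.094720) = -5.353866
  u ← -1.600000 + (0.54/2)·(-2.768000 + (-5.353866)) = -3.792904
u(0.54) ≈ -3.7929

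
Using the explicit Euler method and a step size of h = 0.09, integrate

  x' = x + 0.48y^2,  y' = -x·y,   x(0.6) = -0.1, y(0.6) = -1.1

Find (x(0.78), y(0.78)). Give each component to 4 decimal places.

-0.0086, -1.1156

Euler on (x,y): x_{n+1} = x_n + h·x', y_{n+1} = y_n + h·y'.
0.600000: (-0.100000, -1.100000); f=(0.480800, -0.110000) → (-0.056728, -1.109900)
0.690000: (-0.056728, -1.109900); f=(0.534573, -0.062962) → (-0.008616, -1.115567)
(x(0.78), y(0.78)) ≈ (-0.0086, -1.1156)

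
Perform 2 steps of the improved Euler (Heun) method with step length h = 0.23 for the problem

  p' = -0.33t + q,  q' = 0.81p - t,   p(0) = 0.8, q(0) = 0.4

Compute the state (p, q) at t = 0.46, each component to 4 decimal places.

Heun on (p,q): k1 = f(t_n, state_n); k2 = f(t_n + h, state_n + h·k1); state_{n+1} = state_n + (h/2)·(k1 + k2).
0.000000: (0.800000, 0.400000)
  k1 = (0.400000, 0.648000)
  predictor → (0.892000, 0.549040)
  k2 = (0.473140, 0.492520)
  → (0.900411, 0.531160)
0.230000: (0.900411, 0.531160)
  k1 = (0.455260, 0.499333)
  predictor → (1.005121, 0.646006)
  k2 = (0.494206, 0.354148)
  → (1.009600, 0.629310)
(p(0.46), q(0.46)) ≈ (1.0096, 0.6293)

1.0096, 0.6293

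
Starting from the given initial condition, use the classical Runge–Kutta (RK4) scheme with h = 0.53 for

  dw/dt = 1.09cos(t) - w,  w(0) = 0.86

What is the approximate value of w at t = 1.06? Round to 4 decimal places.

RK4: k1 = f(t_n, w_n); k2 = f(t_n + h/2, w_n + (h/2)·k1); k3 = f(t_n + h/2, w_n + (h/2)·k2); k4 = f(t_n + h, w_n + h·k3); w_{n+1} = w_n + (h/6)·(k1 + 2k2 + 2k3 + k4).
t=0.000000, w=0.860000:
  k1 = f(0.000000, 0.860000) = 0.230000
  k2 = f(0.265000, 0.920950) = 0.131001
  k3 = f(0.265000, 0.894715) = 0.157236
  k4 = f(0.530000, 0.943335) = -0.002875
  w ← 0.860000 + (0.53/6)·(k1 + 2k2 + 2k3 + k4) = 0.930984
t=0.530000, w=0.930984:
  k1 = f(0.530000, 0.930984) = 0.009475
  k2 = f(0.795000, 0.933495) = -0.170185
  k3 = f(0.795000, 0.885885) = -0.122575
  k4 = f(1.060000, 0.866020) = -0.333149
  w ← 0.930984 + (0.53/6)·(k1 + 2k2 + 2k3 + k4) = 0.850672
w(1.06) ≈ 0.8507

0.8507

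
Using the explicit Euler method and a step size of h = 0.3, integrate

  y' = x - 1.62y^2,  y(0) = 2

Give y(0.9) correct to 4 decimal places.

0.3143

Euler: y_{n+1} = y_n + h·f(x_n, y_n).
x=0.000000, y=2.000000: f=-6.480000 → y ← 2.000000 + 0.3·(-6.480000) = 0.056000
x=0.300000, y=0.056000: f=0.294920 → y ← 0.056000 + 0.3·0.294920 = 0.144476
x=0.600000, y=0.144476: f=0.566185 → y ← 0.144476 + 0.3·0.566185 = 0.314331
y(0.9) ≈ 0.3143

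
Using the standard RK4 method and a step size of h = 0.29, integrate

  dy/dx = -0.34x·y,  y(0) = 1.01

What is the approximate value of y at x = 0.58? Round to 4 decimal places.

0.9539

RK4: k1 = f(x_n, y_n); k2 = f(x_n + h/2, y_n + (h/2)·k1); k3 = f(x_n + h/2, y_n + (h/2)·k2); k4 = f(x_n + h, y_n + h·k3); y_{n+1} = y_n + (h/6)·(k1 + 2k2 + 2k3 + k4).
x=0.000000, y=1.010000:
  k1 = f(0.000000, 1.010000) = 0.000000
  k2 = f(0.145000, 1.010000) = -0.049793
  k3 = f(0.145000, 1.002780) = -0.049437
  k4 = f(0.290000, 0.995663) = -0.098172
  y ← 1.010000 + (0.29/6)·(k1 + 2k2 + 2k3 + k4) = 0.995663
x=0.290000, y=0.995663:
  k1 = f(0.290000, 0.995663) = -0.098172
  k2 = f(0.435000, 0.981428) = -0.145153
  k3 = f(0.435000, 0.974616) = -0.144146
  k4 = f(0.580000, 0.953861) = -0.188101
  y ← 0.995663 + (0.29/6)·(k1 + 2k2 + 2k3 + k4) = 0.953861
y(0.58) ≈ 0.9539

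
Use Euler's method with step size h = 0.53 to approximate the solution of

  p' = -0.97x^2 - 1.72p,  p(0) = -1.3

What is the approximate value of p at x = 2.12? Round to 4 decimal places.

-1.3520

Euler: p_{n+1} = p_n + h·f(x_n, p_n).
x=0.000000, p=-1.300000: f=2.236000 → p ← -1.300000 + 0.53·2.236000 = -0.114920
x=0.530000, p=-0.114920: f=-0.074811 → p ← -0.114920 + 0.53·(-0.074811) = -0.154570
x=1.060000, p=-0.154570: f=-0.824032 → p ← -0.154570 + 0.53·(-0.824032) = -0.591307
x=1.590000, p=-0.591307: f=-1.435209 → p ← -0.591307 + 0.53·(-1.435209) = -1.351968
p(2.12) ≈ -1.3520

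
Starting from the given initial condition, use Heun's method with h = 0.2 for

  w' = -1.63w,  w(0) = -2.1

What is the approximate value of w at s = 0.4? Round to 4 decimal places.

Heun: k1 = f(s_n, w_n); k2 = f(s_n + h, w_n + h·k1); w_{n+1} = w_n + (h/2)·(k1 + k2).
s=0.000000, w=-2.100000:
  k1 = f(0.000000, -2.100000) = 3.423000
  k2 = f(0.200000, -1.415400) = 2.307102
  w ← -2.100000 + (0.2/2)·(3.423000 + 2.307102) = -1.526990
s=0.200000, w=-1.526990:
  k1 = f(0.200000, -1.526990) = 2.488993
  k2 = f(0.400000, -1.029191) = 1.677582
  w ← -1.526990 + (0.2/2)·(2.488993 + 1.677582) = -1.110332
w(0.4) ≈ -1.1103

-1.1103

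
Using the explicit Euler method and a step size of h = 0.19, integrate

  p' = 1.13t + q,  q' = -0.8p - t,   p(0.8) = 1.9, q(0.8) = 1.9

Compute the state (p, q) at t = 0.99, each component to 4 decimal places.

Euler on (p,q): p_{n+1} = p_n + h·p', q_{n+1} = q_n + h·q'.
0.800000: (1.900000, 1.900000); f=(2.804000, -2.320000) → (2.432760, 1.459200)
(p(0.99), q(0.99)) ≈ (2.4328, 1.4592)

2.4328, 1.4592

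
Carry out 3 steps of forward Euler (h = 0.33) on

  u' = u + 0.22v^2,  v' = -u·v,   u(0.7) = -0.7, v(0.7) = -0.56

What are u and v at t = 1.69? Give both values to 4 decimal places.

Euler on (u,v): u_{n+1} = u_n + h·u', v_{n+1} = v_n + h·v'.
0.700000: (-0.700000, -0.560000); f=(-0.631008, -0.392000) → (-0.908233, -0.689360)
1.030000: (-0.908233, -0.689360); f=(-0.803685, -0.626099) → (-1.173449, -0.895973)
1.360000: (-1.173449, -0.895973); f=(-0.996840, -1.051378) → (-1.502406, -1.242927)
(u(1.69), v(1.69)) ≈ (-1.5024, -1.2429)

-1.5024, -1.2429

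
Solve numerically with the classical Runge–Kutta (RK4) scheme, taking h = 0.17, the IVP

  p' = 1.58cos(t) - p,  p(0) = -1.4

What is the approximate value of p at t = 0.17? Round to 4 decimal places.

RK4: k1 = f(t_n, p_n); k2 = f(t_n + h/2, p_n + (h/2)·k1); k3 = f(t_n + h/2, p_n + (h/2)·k2); k4 = f(t_n + h, p_n + h·k3); p_{n+1} = p_n + (h/6)·(k1 + 2k2 + 2k3 + k4).
t=0.000000, p=-1.400000:
  k1 = f(0.000000, -1.400000) = 2.980000
  k2 = f(0.085000, -1.146700) = 2.720996
  k3 = f(0.085000, -1.168715) = 2.743011
  k4 = f(0.170000, -0.933688) = 2.490912
  p ← -1.400000 + (0.17/6)·(k1 + 2k2 + 2k3 + k4) = -0.935364
p(0.17) ≈ -0.9354

-0.9354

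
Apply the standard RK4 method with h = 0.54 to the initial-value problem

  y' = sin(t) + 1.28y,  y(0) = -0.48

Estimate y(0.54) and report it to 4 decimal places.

RK4: k1 = f(t_n, y_n); k2 = f(t_n + h/2, y_n + (h/2)·k1); k3 = f(t_n + h/2, y_n + (h/2)·k2); k4 = f(t_n + h, y_n + h·k3); y_{n+1} = y_n + (h/6)·(k1 + 2k2 + 2k3 + k4).
t=0.000000, y=-0.480000:
  k1 = f(0.000000, -0.480000) = -0.614400
  k2 = f(0.270000, -0.645888) = -0.560005
  k3 = f(0.270000, -0.631201) = -0.541206
  k4 = f(0.540000, -0.772251) = -0.474346
  y ← -0.480000 + (0.54/6)·(k1 + 2k2 + 2k3 + k4) = -0.776205
y(0.54) ≈ -0.7762

-0.7762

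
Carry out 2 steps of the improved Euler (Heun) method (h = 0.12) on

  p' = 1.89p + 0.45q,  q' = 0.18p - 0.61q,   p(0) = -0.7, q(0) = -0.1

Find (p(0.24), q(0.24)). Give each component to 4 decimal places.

-1.1128, -0.1222

Heun on (p,q): k1 = f(x_n, state_n); k2 = f(x_n + h, state_n + h·k1); state_{n+1} = state_n + (h/2)·(k1 + k2).
0.000000: (-0.700000, -0.100000)
  k1 = (-1.368000, -0.065000)
  predictor → (-0.864160, -0.107800)
  k2 = (-1.681772, -0.089791)
  → (-0.882986, -0.109287)
0.120000: (-0.882986, -0.109287)
  k1 = (-1.718024, -0.092272)
  predictor → (-1.089149, -0.120360)
  k2 = (-2.112654, -0.122627)
  → (-1.112827, -0.122181)
(p(0.24), q(0.24)) ≈ (-1.1128, -0.1222)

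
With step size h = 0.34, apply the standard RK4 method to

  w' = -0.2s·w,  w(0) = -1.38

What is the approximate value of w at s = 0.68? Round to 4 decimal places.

RK4: k1 = f(s_n, w_n); k2 = f(s_n + h/2, w_n + (h/2)·k1); k3 = f(s_n + h/2, w_n + (h/2)·k2); k4 = f(s_n + h, w_n + h·k3); w_{n+1} = w_n + (h/6)·(k1 + 2k2 + 2k3 + k4).
s=0.000000, w=-1.380000:
  k1 = f(0.000000, -1.380000) = 0.000000
  k2 = f(0.170000, -1.380000) = 0.046920
  k3 = f(0.170000, -1.372024) = 0.046649
  k4 = f(0.340000, -1.364139) = 0.092761
  w ← -1.380000 + (0.34/6)·(k1 + 2k2 + 2k3 + k4) = -1.364139
s=0.340000, w=-1.364139:
  k1 = f(0.340000, -1.364139) = 0.092761
  k2 = f(0.510000, -1.348370) = 0.137534
  k3 = f(0.510000, -1.340758) = 0.136757
  k4 = f(0.680000, -1.317642) = 0.179199
  w ← -1.364139 + (0.34/6)·(k1 + 2k2 + 2k3 + k4) = -1.317642
w(0.68) ≈ -1.3176

-1.3176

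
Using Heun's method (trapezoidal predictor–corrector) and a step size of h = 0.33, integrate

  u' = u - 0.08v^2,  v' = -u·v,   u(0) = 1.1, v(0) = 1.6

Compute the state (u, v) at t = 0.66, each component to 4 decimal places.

Heun on (u,v): k1 = f(t_n, state_n); k2 = f(t_n + h, state_n + h·k1); state_{n+1} = state_n + (h/2)·(k1 + k2).
0.000000: (1.100000, 1.600000)
  k1 = (0.895200, -1.760000)
  predictor → (1.395416, 1.019200)
  k2 = (1.312315, -1.422208)
  → (1.464240, 1.074936)
0.330000: (1.464240, 1.074936)
  k1 = (1.371801, -1.573964)
  predictor → (1.916934, 0.555528)
  k2 = (1.892245, -1.064910)
  → (2.002808, 0.639522)
(u(0.66), v(0.66)) ≈ (2.0028, 0.6395)

2.0028, 0.6395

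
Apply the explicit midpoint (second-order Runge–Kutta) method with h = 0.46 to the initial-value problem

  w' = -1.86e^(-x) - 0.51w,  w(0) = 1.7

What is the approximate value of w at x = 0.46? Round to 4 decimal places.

0.7685

Midpoint: k1 = f(x_n, w_n); k2 = f(x_n + h/2, w_n + (h/2)·k1); w_{n+1} = w_n + h·k2.
x=0.000000, w=1.700000:
  k1 = f(0.000000, 1.700000) = -2.727000
  k2 = f(0.230000, 1.072790) = -2.024955
  w ← 1.700000 + 0.46·(-2.024955) = 0.768521
w(0.46) ≈ 0.7685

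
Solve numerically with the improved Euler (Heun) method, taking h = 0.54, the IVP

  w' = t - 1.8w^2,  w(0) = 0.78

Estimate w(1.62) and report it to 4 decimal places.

0.8904

Heun: k1 = f(t_n, w_n); k2 = f(t_n + h, w_n + h·k1); w_{n+1} = w_n + (h/2)·(k1 + k2).
t=0.000000, w=0.780000:
  k1 = f(0.000000, 0.780000) = -1.095120
  k2 = f(0.540000, 0.188635) = 0.475950
  w ← 0.780000 + (0.54/2)·(-1.095120 + 0.475950) = 0.612824
t=0.540000, w=0.612824:
  k1 = f(0.540000, 0.612824) = -0.135996
  k2 = f(1.080000, 0.539386) = 0.556313
  w ← 0.612824 + (0.54/2)·(-0.135996 + 0.556313) = 0.726310
t=1.080000, w=0.726310:
  k1 = f(1.080000, 0.726310) = 0.130454
  k2 = f(1.620000, 0.796755) = 0.477328
  w ← 0.726310 + (0.54/2)·(0.130454 + 0.477328) = 0.890411
w(1.62) ≈ 0.8904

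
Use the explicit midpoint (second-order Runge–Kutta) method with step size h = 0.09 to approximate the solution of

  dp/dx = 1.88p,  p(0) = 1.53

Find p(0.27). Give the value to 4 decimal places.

2.5364

Midpoint: k1 = f(x_n, p_n); k2 = f(x_n + h/2, p_n + (h/2)·k1); p_{n+1} = p_n + h·k2.
x=0.000000, p=1.530000:
  k1 = f(0.000000, 1.530000) = 2.876400
  k2 = f(0.045000, 1.659438) = 3.119743
  p ← 1.530000 + 0.09·3.119743 = 1.810777
x=0.090000, p=1.810777:
  k1 = f(0.090000, 1.810777) = 3.404261
  k2 = f(0.135000, 1.963969) = 3.692261
  p ← 1.810777 + 0.09·3.692261 = 2.143080
x=0.180000, p=2.143080:
  k1 = f(0.180000, 2.143080) = 4.028991
  k2 = f(0.225000, 2.324385) = 4.369844
  p ← 2.143080 + 0.09·4.369844 = 2.536366
p(0.27) ≈ 2.5364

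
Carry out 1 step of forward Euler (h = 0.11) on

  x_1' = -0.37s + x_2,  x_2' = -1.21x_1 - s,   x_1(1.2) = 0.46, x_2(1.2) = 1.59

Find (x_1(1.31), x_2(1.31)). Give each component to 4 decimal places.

0.5861, 1.3968

Euler on (x_1,x_2): x_1_{n+1} = x_1_n + h·x_1', x_2_{n+1} = x_2_n + h·x_2'.
1.200000: (0.460000, 1.590000); f=(1.146000, -1.756600) → (0.586060, 1.396774)
(x_1(1.31), x_2(1.31)) ≈ (0.5861, 1.3968)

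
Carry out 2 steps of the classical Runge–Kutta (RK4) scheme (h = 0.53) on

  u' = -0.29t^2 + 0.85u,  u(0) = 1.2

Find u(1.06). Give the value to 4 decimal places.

2.8073

RK4: k1 = f(t_n, u_n); k2 = f(t_n + h/2, u_n + (h/2)·k1); k3 = f(t_n + h/2, u_n + (h/2)·k2); k4 = f(t_n + h, u_n + h·k3); u_{n+1} = u_n + (h/6)·(k1 + 2k2 + 2k3 + k4).
t=0.000000, u=1.200000:
  k1 = f(0.000000, 1.200000) = 1.020000
  k2 = f(0.265000, 1.470300) = 1.229390
  k3 = f(0.265000, 1.525788) = 1.276555
  k4 = f(0.530000, 1.876574) = 1.513627
  u ← 1.200000 + (0.53/6)·(k1 + 2k2 + 2k3 + k4) = 1.866521
t=0.530000, u=1.866521:
  k1 = f(0.530000, 1.866521) = 1.505081
  k2 = f(0.795000, 2.265367) = 1.742275
  k3 = f(0.795000, 2.328223) = 1.795703
  k4 = f(1.060000, 2.818243) = 2.069663
  u ← 1.866521 + (0.53/6)·(k1 + 2k2 + 2k3 + k4) = 2.807332
u(1.06) ≈ 2.8073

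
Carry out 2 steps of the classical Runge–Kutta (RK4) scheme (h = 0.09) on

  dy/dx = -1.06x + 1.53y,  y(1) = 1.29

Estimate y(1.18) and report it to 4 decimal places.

RK4: k1 = f(x_n, y_n); k2 = f(x_n + h/2, y_n + (h/2)·k1); k3 = f(x_n + h/2, y_n + (h/2)·k2); k4 = f(x_n + h, y_n + h·k3); y_{n+1} = y_n + (h/6)·(k1 + 2k2 + 2k3 + k4).
x=1.000000, y=1.290000:
  k1 = f(1.000000, 1.290000) = 0.913700
  k2 = f(1.045000, 1.331117) = 0.928908
  k3 = f(1.045000, 1.331801) = 0.929955
  k4 = f(1.090000, 1.373696) = 0.946355
  y ← 1.290000 + (0.09/6)·(k1 + 2k2 + 2k3 + k4) = 1.373667
x=1.090000, y=1.373667:
  k1 = f(1.090000, 1.373667) = 0.946310
  k2 = f(1.135000, 1.416251) = 0.963764
  k3 = f(1.135000, 1.417036) = 0.964965
  k4 = f(1.180000, 1.460514) = 0.983786
  y ← 1.373667 + (0.09/6)·(k1 + 2k2 + 2k3 + k4) = 1.460480
y(1.18) ≈ 1.4605

1.4605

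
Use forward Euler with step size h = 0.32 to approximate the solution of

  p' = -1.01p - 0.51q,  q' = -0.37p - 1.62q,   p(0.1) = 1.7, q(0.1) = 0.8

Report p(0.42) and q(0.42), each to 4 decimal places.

Euler on (p,q): p_{n+1} = p_n + h·p', q_{n+1} = q_n + h·q'.
0.100000: (1.700000, 0.800000); f=(-2.125000, -1.925000) → (1.020000, 0.184000)
(p(0.42), q(0.42)) ≈ (1.0200, 0.1840)

1.0200, 0.1840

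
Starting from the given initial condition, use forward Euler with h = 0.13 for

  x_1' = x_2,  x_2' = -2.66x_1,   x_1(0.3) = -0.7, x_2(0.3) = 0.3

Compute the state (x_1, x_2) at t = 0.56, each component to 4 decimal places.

Euler on (x_1,x_2): x_1_{n+1} = x_1_n + h·x_1', x_2_{n+1} = x_2_n + h·x_2'.
0.300000: (-0.700000, 0.300000); f=(0.300000, 1.862000) → (-0.661000, 0.542060)
0.430000: (-0.661000, 0.542060); f=(0.542060, 1.758260) → (-0.590532, 0.770634)
(x_1(0.56), x_2(0.56)) ≈ (-0.5905, 0.7706)

-0.5905, 0.7706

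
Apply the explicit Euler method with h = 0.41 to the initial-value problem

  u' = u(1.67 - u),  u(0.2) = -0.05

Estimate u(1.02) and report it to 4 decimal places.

Euler: u_{n+1} = u_n + h·f(x_n, u_n).
x=0.200000, u=-0.050000: f=-0.086000 → u ← -0.050000 + 0.41·(-0.086000) = -0.085260
x=0.610000, u=-0.085260: f=-0.149653 → u ← -0.085260 + 0.41·(-0.149653) = -0.146618
u(1.02) ≈ -0.1466

-0.1466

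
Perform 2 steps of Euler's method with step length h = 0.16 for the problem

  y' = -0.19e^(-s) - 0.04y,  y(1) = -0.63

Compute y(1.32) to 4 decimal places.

Euler: y_{n+1} = y_n + h·f(s_n, y_n).
s=1.000000, y=-0.630000: f=-0.044697 → y ← -0.630000 + 0.16·(-0.044697) = -0.637152
s=1.160000, y=-0.637152: f=-0.034076 → y ← -0.637152 + 0.16·(-0.034076) = -0.642604
y(1.32) ≈ -0.6426

-0.6426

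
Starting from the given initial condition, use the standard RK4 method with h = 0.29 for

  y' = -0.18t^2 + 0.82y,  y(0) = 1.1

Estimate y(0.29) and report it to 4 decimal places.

1.3937

RK4: k1 = f(t_n, y_n); k2 = f(t_n + h/2, y_n + (h/2)·k1); k3 = f(t_n + h/2, y_n + (h/2)·k2); k4 = f(t_n + h, y_n + h·k3); y_{n+1} = y_n + (h/6)·(k1 + 2k2 + 2k3 + k4).
t=0.000000, y=1.100000:
  k1 = f(0.000000, 1.100000) = 0.902000
  k2 = f(0.145000, 1.230790) = 1.005463
  k3 = f(0.145000, 1.245792) = 1.017765
  k4 = f(0.290000, 1.395152) = 1.128887
  y ← 1.100000 + (0.29/6)·(k1 + 2k2 + 2k3 + k4) = 1.393738
y(0.29) ≈ 1.3937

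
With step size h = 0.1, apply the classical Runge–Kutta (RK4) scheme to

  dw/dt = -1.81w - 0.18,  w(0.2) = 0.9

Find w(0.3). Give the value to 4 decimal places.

RK4: k1 = f(t_n, w_n); k2 = f(t_n + h/2, w_n + (h/2)·k1); k3 = f(t_n + h/2, w_n + (h/2)·k2); k4 = f(t_n + h, w_n + h·k3); w_{n+1} = w_n + (h/6)·(k1 + 2k2 + 2k3 + k4).
t=0.200000, w=0.900000:
  k1 = f(0.200000, 0.900000) = -1.809000
  k2 = f(0.250000, 0.809550) = -1.645285
  k3 = f(0.250000, 0.817736) = -1.660102
  k4 = f(0.300000, 0.733990) = -1.508522
  w ← 0.900000 + (0.1/6)·(k1 + 2k2 + 2k3 + k4) = 0.734528
w(0.3) ≈ 0.7345

0.7345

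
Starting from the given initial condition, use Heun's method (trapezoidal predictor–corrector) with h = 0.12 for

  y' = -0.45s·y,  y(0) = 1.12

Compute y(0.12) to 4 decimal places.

1.1164

Heun: k1 = f(s_n, y_n); k2 = f(s_n + h, y_n + h·k1); y_{n+1} = y_n + (h/2)·(k1 + k2).
s=0.000000, y=1.120000:
  k1 = f(0.000000, 1.120000) = 0.000000
  k2 = f(0.120000, 1.120000) = -0.060480
  y ← 1.120000 + (0.12/2)·(0.000000 + (-0.060480)) = 1.116371
y(0.12) ≈ 1.1164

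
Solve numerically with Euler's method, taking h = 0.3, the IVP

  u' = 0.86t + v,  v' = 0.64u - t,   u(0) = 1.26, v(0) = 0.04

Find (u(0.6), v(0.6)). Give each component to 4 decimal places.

1.4340, 0.4361

Euler on (u,v): u_{n+1} = u_n + h·u', v_{n+1} = v_n + h·v'.
0.000000: (1.260000, 0.040000); f=(0.040000, 0.806400) → (1.272000, 0.281920)
0.300000: (1.272000, 0.281920); f=(0.539920, 0.514080) → (1.433976, 0.436144)
(u(0.6), v(0.6)) ≈ (1.4340, 0.4361)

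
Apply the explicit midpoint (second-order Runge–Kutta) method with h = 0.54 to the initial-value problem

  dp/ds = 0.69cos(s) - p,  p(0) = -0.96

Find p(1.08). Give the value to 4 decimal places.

Midpoint: k1 = f(s_n, p_n); k2 = f(s_n + h/2, p_n + (h/2)·k1); p_{n+1} = p_n + h·k2.
s=0.000000, p=-0.960000:
  k1 = f(0.000000, -0.960000) = 1.650000
  k2 = f(0.270000, -0.514500) = 1.179502
  p ← -0.960000 + 0.54·1.179502 = -0.323069
s=0.540000, p=-0.323069:
  k1 = f(0.540000, -0.323069) = 0.914888
  k2 = f(0.810000, -0.076049) = 0.551803
  p ← -0.323069 + 0.54·0.551803 = -0.025095
p(1.08) ≈ -0.0251

-0.0251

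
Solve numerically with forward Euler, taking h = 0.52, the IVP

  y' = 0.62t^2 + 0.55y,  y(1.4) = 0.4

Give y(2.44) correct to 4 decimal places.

2.6626

Euler: y_{n+1} = y_n + h·f(t_n, y_n).
t=1.400000, y=0.400000: f=1.435200 → y ← 0.400000 + 0.52·1.435200 = 1.146304
t=1.920000, y=1.146304: f=2.916035 → y ← 1.146304 + 0.52·2.916035 = 2.662642
y(2.44) ≈ 2.6626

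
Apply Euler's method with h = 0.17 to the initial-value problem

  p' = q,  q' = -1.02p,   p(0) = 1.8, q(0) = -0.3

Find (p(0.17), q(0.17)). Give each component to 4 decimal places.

Euler on (p,q): p_{n+1} = p_n + h·p', q_{n+1} = q_n + h·q'.
0.000000: (1.800000, -0.300000); f=(-0.300000, -1.836000) → (1.749000, -0.612120)
(p(0.17), q(0.17)) ≈ (1.7490, -0.6121)

1.7490, -0.6121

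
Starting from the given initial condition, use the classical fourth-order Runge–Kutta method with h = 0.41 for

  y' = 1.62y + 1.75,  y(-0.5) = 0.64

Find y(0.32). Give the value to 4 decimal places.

RK4: k1 = f(x_n, y_n); k2 = f(x_n + h/2, y_n + (h/2)·k1); k3 = f(x_n + h/2, y_n + (h/2)·k2); k4 = f(x_n + h, y_n + h·k3); y_{n+1} = y_n + (h/6)·(k1 + 2k2 + 2k3 + k4).
x=-0.500000, y=0.640000:
  k1 = f(-0.500000, 0.640000) = 2.786800
  k2 = f(-0.295000, 1.211294) = 3.712296
  k3 = f(-0.295000, 1.401021) = 4.019654
  k4 = f(-0.090000, 2.288058) = 5.456654
  y ← 0.640000 + (0.41/6)·(k1 + 2k2 + 2k3 + k4) = 2.260003
x=-0.090000, y=2.260003:
  k1 = f(-0.090000, 2.260003) = 5.411204
  k2 = f(0.115000, 3.369299) = 7.208265
  k3 = f(0.115000, 3.737697) = 7.805069
  k4 = f(0.320000, 5.460081) = 10.595331
  y ← 2.260003 + (0.41/6)·(k1 + 2k2 + 2k3 + k4) = 5.405605
y(0.32) ≈ 5.4056

5.4056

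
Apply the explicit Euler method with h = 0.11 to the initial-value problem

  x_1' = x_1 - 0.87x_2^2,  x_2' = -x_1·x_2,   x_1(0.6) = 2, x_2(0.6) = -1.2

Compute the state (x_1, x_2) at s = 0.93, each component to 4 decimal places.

Euler on (x_1,x_2): x_1_{n+1} = x_1_n + h·x_1', x_2_{n+1} = x_2_n + h·x_2'.
0.600000: (2.000000, -1.200000); f=(0.747200, 2.400000) → (2.082192, -0.936000)
0.710000: (2.082192, -0.936000); f=(1.319988, 1.948932) → (2.227391, -0.721618)
0.820000: (2.227391, -0.721618); f=(1.774354, 1.607324) → (2.422570, -0.544812)
(x_1(0.93), x_2(0.93)) ≈ (2.4226, -0.5448)

2.4226, -0.5448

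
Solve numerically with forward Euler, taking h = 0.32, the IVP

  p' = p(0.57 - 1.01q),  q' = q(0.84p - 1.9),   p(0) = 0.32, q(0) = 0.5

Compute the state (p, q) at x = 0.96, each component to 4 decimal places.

0.4135, 0.0561

Euler on (p,q): p_{n+1} = p_n + h·p', q_{n+1} = q_n + h·q'.
0.000000: (0.320000, 0.500000); f=(0.020800, -0.815600) → (0.326656, 0.239008)
0.320000: (0.326656, 0.239008); f=(0.107340, -0.388534) → (0.361005, 0.114677)
0.640000: (0.361005, 0.114677); f=(0.163960, -0.183112) → (0.413472, 0.056082)
(p(0.96), q(0.96)) ≈ (0.4135, 0.0561)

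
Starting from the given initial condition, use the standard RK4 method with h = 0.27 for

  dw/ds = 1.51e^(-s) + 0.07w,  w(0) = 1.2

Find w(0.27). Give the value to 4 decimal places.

RK4: k1 = f(s_n, w_n); k2 = f(s_n + h/2, w_n + (h/2)·k1); k3 = f(s_n + h/2, w_n + (h/2)·k2); k4 = f(s_n + h, w_n + h·k3); w_{n+1} = w_n + (h/6)·(k1 + 2k2 + 2k3 + k4).
s=0.000000, w=1.200000:
  k1 = f(0.000000, 1.200000) = 1.594000
  k2 = f(0.135000, 1.415190) = 1.418374
  k3 = f(0.135000, 1.391481) = 1.416715
  k4 = f(0.270000, 1.582513) = 1.263479
  w ← 1.200000 + (0.27/6)·(k1 + 2k2 + 2k3 + k4) = 1.583745
w(0.27) ≈ 1.5837

1.5837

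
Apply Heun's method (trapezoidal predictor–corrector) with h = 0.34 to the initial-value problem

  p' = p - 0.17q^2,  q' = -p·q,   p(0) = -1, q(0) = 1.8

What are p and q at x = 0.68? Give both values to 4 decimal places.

Heun on (p,q): k1 = f(x_n, state_n); k2 = f(x_n + h, state_n + h·k1); state_{n+1} = state_n + (h/2)·(k1 + k2).
0.000000: (-1.000000, 1.800000)
  k1 = (-1.550800, 1.800000)
  predictor → (-1.527272, 2.412000)
  k2 = (-2.516288, 3.683780)
  → (-1.691405, 2.732243)
0.340000: (-1.691405, 2.732243)
  k1 = (-2.960480, 4.621329)
  predictor → (-2.697968, 4.303494)
  k2 = (-5.846379, 11.610692)
  → (-3.188571, 5.491686)
(p(0.68), q(0.68)) ≈ (-3.1886, 5.4917)

-3.1886, 5.4917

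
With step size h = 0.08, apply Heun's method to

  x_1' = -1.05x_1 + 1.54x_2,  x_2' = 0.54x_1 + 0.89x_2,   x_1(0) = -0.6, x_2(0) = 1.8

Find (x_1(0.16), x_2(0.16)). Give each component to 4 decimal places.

Heun on (x_1,x_2): k1 = f(x_n, state_n); k2 = f(x_n + h, state_n + h·k1); state_{n+1} = state_n + (h/2)·(k1 + k2).
0.000000: (-0.600000, 1.800000)
  k1 = (3.402000, 1.278000)
  predictor → (-0.327840, 1.902240)
  k2 = (3.273682, 1.515960)
  → (-0.332973, 1.911758)
0.080000: (-0.332973, 1.911758)
  k1 = (3.293729, 1.521660)
  predictor → (-0.069474, 2.033491)
  k2 = (3.204525, 1.772291)
  → (-0.073043, 2.043516)
(x_1(0.16), x_2(0.16)) ≈ (-0.0730, 2.0435)

-0.0730, 2.0435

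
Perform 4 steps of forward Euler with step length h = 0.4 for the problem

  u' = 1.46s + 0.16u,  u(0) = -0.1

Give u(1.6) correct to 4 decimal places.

1.3342

Euler: u_{n+1} = u_n + h·f(s_n, u_n).
s=0.000000, u=-0.100000: f=-0.016000 → u ← -0.100000 + 0.4·(-0.016000) = -0.106400
s=0.400000, u=-0.106400: f=0.566976 → u ← -0.106400 + 0.4·0.566976 = 0.120390
s=0.800000, u=0.120390: f=1.187262 → u ← 0.120390 + 0.4·1.187262 = 0.595295
s=1.200000, u=0.595295: f=1.847247 → u ← 0.595295 + 0.4·1.847247 = 1.334194
u(1.6) ≈ 1.3342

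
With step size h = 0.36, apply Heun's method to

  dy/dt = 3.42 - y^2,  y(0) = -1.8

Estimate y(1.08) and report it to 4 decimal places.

-0.6211

Heun: k1 = f(t_n, y_n); k2 = f(t_n + h, y_n + h·k1); y_{n+1} = y_n + (h/2)·(k1 + k2).
t=0.000000, y=-1.800000:
  k1 = f(0.000000, -1.800000) = 0.180000
  k2 = f(0.360000, -1.735200) = 0.409081
  y ← -1.800000 + (0.36/2)·(0.180000 + 0.409081) = -1.693965
t=0.360000, y=-1.693965:
  k1 = f(0.360000, -1.693965) = 0.550481
  k2 = f(0.720000, -1.495792) = 1.182606
  y ← -1.693965 + (0.36/2)·(0.550481 + 1.182606) = -1.382010
t=0.720000, y=-1.382010:
  k1 = f(0.720000, -1.382010) = 1.510049
  k2 = f(1.080000, -0.838392) = 2.717099
  y ← -1.382010 + (0.36/2)·(1.510049 + 2.717099) = -0.621123
y(1.08) ≈ -0.6211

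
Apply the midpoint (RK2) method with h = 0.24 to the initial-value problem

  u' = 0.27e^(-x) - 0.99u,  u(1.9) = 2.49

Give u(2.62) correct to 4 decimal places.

1.2445

Midpoint: k1 = f(x_n, u_n); k2 = f(x_n + h/2, u_n + (h/2)·k1); u_{n+1} = u_n + h·k2.
x=1.900000, u=2.490000:
  k1 = f(1.900000, 2.490000) = -2.424716
  k2 = f(2.020000, 2.199034) = -2.141227
  u ← 2.490000 + 0.24·(-2.141227) = 1.976106
x=2.140000, u=1.976106:
  k1 = f(2.140000, 1.976106) = -1.924578
  k2 = f(2.260000, 1.745156) = -1.699530
  u ← 1.976106 + 0.24·(-1.699530) = 1.568218
x=2.380000, u=1.568218:
  k1 = f(2.380000, 1.568218) = -1.527548
  k2 = f(2.500000, 1.384913) = -1.348901
  u ← 1.568218 + 0.24·(-1.348901) = 1.244482
u(2.62) ≈ 1.2445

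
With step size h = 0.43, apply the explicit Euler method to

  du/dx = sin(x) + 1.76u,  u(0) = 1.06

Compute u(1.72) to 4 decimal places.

11.6360

Euler: u_{n+1} = u_n + h·f(x_n, u_n).
x=0.000000, u=1.060000: f=1.865600 → u ← 1.060000 + 0.43·1.865600 = 1.862208
x=0.430000, u=1.862208: f=3.694357 → u ← 1.862208 + 0.43·3.694357 = 3.450781
x=0.860000, u=3.450781: f=6.831218 → u ← 3.450781 + 0.43·6.831218 = 6.388205
x=1.290000, u=6.388205: f=12.204076 → u ← 6.388205 + 0.43·12.204076 = 11.635958
u(1.72) ≈ 11.6360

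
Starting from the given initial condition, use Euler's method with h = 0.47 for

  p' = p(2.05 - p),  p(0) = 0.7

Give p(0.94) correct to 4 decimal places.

Euler: p_{n+1} = p_n + h·f(t_n, p_n).
t=0.000000, p=0.700000: f=0.945000 → p ← 0.700000 + 0.47·0.945000 = 1.144150
t=0.470000, p=1.144150: f=1.036428 → p ← 1.144150 + 0.47·1.036428 = 1.631271
p(0.94) ≈ 1.6313

1.6313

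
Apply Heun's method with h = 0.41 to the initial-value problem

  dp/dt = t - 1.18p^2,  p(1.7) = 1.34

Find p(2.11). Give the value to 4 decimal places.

Heun: k1 = f(t_n, p_n); k2 = f(t_n + h, p_n + h·k1); p_{n+1} = p_n + (h/2)·(k1 + k2).
t=1.700000, p=1.340000:
  k1 = f(1.700000, 1.340000) = -0.418808
  k2 = f(2.110000, 1.168289) = 0.499420
  p ← 1.340000 + (0.41/2)·(-0.418808 + 0.499420) = 1.356525
p(2.11) ≈ 1.3565

1.3565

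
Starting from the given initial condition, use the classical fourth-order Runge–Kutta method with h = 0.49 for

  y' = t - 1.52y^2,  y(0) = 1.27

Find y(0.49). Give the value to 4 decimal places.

0.7246

RK4: k1 = f(t_n, y_n); k2 = f(t_n + h/2, y_n + (h/2)·k1); k3 = f(t_n + h/2, y_n + (h/2)·k2); k4 = f(t_n + h, y_n + h·k3); y_{n+1} = y_n + (h/6)·(k1 + 2k2 + 2k3 + k4).
t=0.000000, y=1.270000:
  k1 = f(0.000000, 1.270000) = -2.451608
  k2 = f(0.245000, 0.669356) = -0.436017
  k3 = f(0.245000, 1.163176) = -1.811527
  k4 = f(0.490000, 0.382352) = 0.267787
  y ← 1.270000 + (0.49/6)·(k1 + 2k2 + 2k3 + k4) = 0.724556
y(0.49) ≈ 0.7246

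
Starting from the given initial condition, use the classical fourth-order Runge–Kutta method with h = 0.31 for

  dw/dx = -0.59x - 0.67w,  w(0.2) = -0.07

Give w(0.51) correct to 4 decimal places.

RK4: k1 = f(x_n, w_n); k2 = f(x_n + h/2, w_n + (h/2)·k1); k3 = f(x_n + h/2, w_n + (h/2)·k2); k4 = f(x_n + h, w_n + h·k3); w_{n+1} = w_n + (h/6)·(k1 + 2k2 + 2k3 + k4).
x=0.200000, w=-0.070000:
  k1 = f(0.200000, -0.070000) = -0.071100
  k2 = f(0.355000, -0.081021) = -0.155166
  k3 = f(0.355000, -0.094051) = -0.146436
  k4 = f(0.510000, -0.115395) = -0.223585
  w ← -0.070000 + (0.31/6)·(k1 + 2k2 + 2k3 + k4) = -0.116391
w(0.51) ≈ -0.1164

-0.1164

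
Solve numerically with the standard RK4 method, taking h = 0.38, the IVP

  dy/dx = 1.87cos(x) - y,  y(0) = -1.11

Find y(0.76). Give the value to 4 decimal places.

RK4: k1 = f(x_n, y_n); k2 = f(x_n + h/2, y_n + (h/2)·k1); k3 = f(x_n + h/2, y_n + (h/2)·k2); k4 = f(x_n + h, y_n + h·k3); y_{n+1} = y_n + (h/6)·(k1 + 2k2 + 2k3 + k4).
x=0.000000, y=-1.110000:
  k1 = f(0.000000, -1.110000) = 2.980000
  k2 = f(0.190000, -0.543800) = 2.380148
  k3 = f(0.190000, -0.657772) = 2.494120
  k4 = f(0.380000, -0.162234) = 1.898837
  y ← -1.110000 + (0.38/6)·(k1 + 2k2 + 2k3 + k4) = -0.183600
x=0.380000, y=-0.183600:
  k1 = f(0.380000, -0.183600) = 1.920203
  k2 = f(0.570000, 0.181239) = 1.393116
  k3 = f(0.570000, 0.081092) = 1.493262
  k4 = f(0.760000, 0.383840) = 0.971603
  y ← -0.183600 + (0.38/6)·(k1 + 2k2 + 2k3 + k4) = 0.365156
y(0.76) ≈ 0.3652

0.3652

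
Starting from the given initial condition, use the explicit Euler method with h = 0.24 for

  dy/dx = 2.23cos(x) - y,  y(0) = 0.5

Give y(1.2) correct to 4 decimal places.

1.4205

Euler: y_{n+1} = y_n + h·f(x_n, y_n).
x=0.000000, y=0.500000: f=1.730000 → y ← 0.500000 + 0.24·1.730000 = 0.915200
x=0.240000, y=0.915200: f=1.250884 → y ← 0.915200 + 0.24·1.250884 = 1.215412
x=0.480000, y=1.215412: f=0.762587 → y ← 1.215412 + 0.24·0.762587 = 1.398433
x=0.720000, y=1.398433: f=0.278094 → y ← 1.398433 + 0.24·0.278094 = 1.465175
x=0.960000, y=1.465175: f=-0.186226 → y ← 1.465175 + 0.24·(-0.186226) = 1.420481
y(1.2) ≈ 1.4205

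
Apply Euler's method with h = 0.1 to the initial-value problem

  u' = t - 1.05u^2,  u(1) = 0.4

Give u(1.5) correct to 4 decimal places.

0.8223

Euler: u_{n+1} = u_n + h·f(t_n, u_n).
t=1.000000, u=0.400000: f=0.832000 → u ← 0.400000 + 0.1·0.832000 = 0.483200
t=1.100000, u=0.483200: f=0.854844 → u ← 0.483200 + 0.1·0.854844 = 0.568684
t=1.200000, u=0.568684: f=0.860428 → u ← 0.568684 + 0.1·0.860428 = 0.654727
t=1.300000, u=0.654727: f=0.849899 → u ← 0.654727 + 0.1·0.849899 = 0.739717
t=1.400000, u=0.739717: f=0.825460 → u ← 0.739717 + 0.1·0.825460 = 0.822263
u(1.5) ≈ 0.8223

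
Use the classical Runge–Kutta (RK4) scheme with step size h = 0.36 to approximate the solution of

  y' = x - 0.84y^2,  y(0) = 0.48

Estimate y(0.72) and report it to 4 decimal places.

RK4: k1 = f(x_n, y_n); k2 = f(x_n + h/2, y_n + (h/2)·k1); k3 = f(x_n + h/2, y_n + (h/2)·k2); k4 = f(x_n + h, y_n + h·k3); y_{n+1} = y_n + (h/6)·(k1 + 2k2 + 2k3 + k4).
x=0.000000, y=0.480000:
  k1 = f(0.000000, 0.480000) = -0.193536
  k2 = f(0.180000, 0.445164) = 0.013537
  k3 = f(0.180000, 0.482437) = -0.015506
  k4 = f(0.360000, 0.474418) = 0.170939
  y ← 0.480000 + (0.36/6)·(k1 + 2k2 + 2k3 + k4) = 0.478408
x=0.360000, y=0.478408:
  k1 = f(0.360000, 0.478408) = 0.167746
  k2 = f(0.540000, 0.508602) = 0.322712
  k3 = f(0.540000, 0.536496) = 0.298224
  k4 = f(0.720000, 0.585769) = 0.431775
  y ← 0.478408 + (0.36/6)·(k1 + 2k2 + 2k3 + k4) = 0.588892
y(0.72) ≈ 0.5889

0.5889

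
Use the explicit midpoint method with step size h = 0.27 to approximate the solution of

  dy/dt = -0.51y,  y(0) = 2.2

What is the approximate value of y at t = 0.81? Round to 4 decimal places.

Midpoint: k1 = f(t_n, y_n); k2 = f(t_n + h/2, y_n + (h/2)·k1); y_{n+1} = y_n + h·k2.
t=0.000000, y=2.200000:
  k1 = f(0.000000, 2.200000) = -1.122000
  k2 = f(0.135000, 2.048530) = -1.044750
  y ← 2.200000 + 0.27·(-1.044750) = 1.917917
t=0.270000, y=1.917917:
  k1 = f(0.270000, 1.917917) = -0.978138
  k2 = f(0.405000, 1.785869) = -0.910793
  y ← 1.917917 + 0.27·(-0.910793) = 1.672003
t=0.540000, y=1.672003:
  k1 = f(0.540000, 1.672003) = -0.852722
  k2 = f(0.675000, 1.556886) = -0.794012
  y ← 1.672003 + 0.27·(-0.794012) = 1.457620
y(0.81) ≈ 1.4576

1.4576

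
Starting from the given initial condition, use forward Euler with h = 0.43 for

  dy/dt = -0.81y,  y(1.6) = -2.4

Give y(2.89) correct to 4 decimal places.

-0.6643

Euler: y_{n+1} = y_n + h·f(t_n, y_n).
t=1.600000, y=-2.400000: f=1.944000 → y ← -2.400000 + 0.43·1.944000 = -1.564080
t=2.030000, y=-1.564080: f=1.266905 → y ← -1.564080 + 0.43·1.266905 = -1.019311
t=2.460000, y=-1.019311: f=0.825642 → y ← -1.019311 + 0.43·0.825642 = -0.664285
y(2.89) ≈ -0.6643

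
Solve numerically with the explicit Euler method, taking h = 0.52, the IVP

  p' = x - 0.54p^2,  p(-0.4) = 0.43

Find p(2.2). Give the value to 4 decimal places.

Euler: p_{n+1} = p_n + h·f(x_n, p_n).
x=-0.400000, p=0.430000: f=-0.499846 → p ← 0.430000 + 0.52·(-0.499846) = 0.170080
x=0.120000, p=0.170080: f=0.104379 → p ← 0.170080 + 0.52·0.104379 = 0.224357
x=0.640000, p=0.224357: f=0.612818 → p ← 0.224357 + 0.52·0.612818 = 0.543023
x=1.160000, p=0.543023: f=1.000768 → p ← 0.543023 + 0.52·1.000768 = 1.063422
x=1.680000, p=1.063422: f=1.069332 → p ← 1.063422 + 0.52·1.069332 = 1.619475
p(2.2) ≈ 1.6195

1.6195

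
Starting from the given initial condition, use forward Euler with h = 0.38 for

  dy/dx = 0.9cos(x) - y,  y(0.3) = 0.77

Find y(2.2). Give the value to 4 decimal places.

Euler: y_{n+1} = y_n + h·f(x_n, y_n).
x=0.300000, y=0.770000: f=0.089803 → y ← 0.770000 + 0.38·0.089803 = 0.804125
x=0.680000, y=0.804125: f=-0.104310 → y ← 0.804125 + 0.38·(-0.104310) = 0.764487
x=1.060000, y=0.764487: f=-0.324503 → y ← 0.764487 + 0.38·(-0.324503) = 0.641176
x=1.440000, y=0.641176: f=-0.523795 → y ← 0.641176 + 0.38·(-0.523795) = 0.442134
x=1.820000, y=0.442134: f=-0.664103 → y ← 0.442134 + 0.38·(-0.664103) = 0.189775
y(2.2) ≈ 0.1898

0.1898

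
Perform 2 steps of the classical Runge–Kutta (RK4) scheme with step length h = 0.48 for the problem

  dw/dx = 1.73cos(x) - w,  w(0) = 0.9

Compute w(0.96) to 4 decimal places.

RK4: k1 = f(x_n, w_n); k2 = f(x_n + h/2, w_n + (h/2)·k1); k3 = f(x_n + h/2, w_n + (h/2)·k2); k4 = f(x_n + h, w_n + h·k3); w_{n+1} = w_n + (h/6)·(k1 + 2k2 + 2k3 + k4).
x=0.000000, w=0.900000:
  k1 = f(0.000000, 0.900000) = 0.830000
  k2 = f(0.240000, 1.099200) = 0.581215
  k3 = f(0.240000, 1.039492) = 0.640923
  k4 = f(0.480000, 1.207643) = 0.326858
  w ← 0.900000 + (0.48/6)·(k1 + 2k2 + 2k3 + k4) = 1.188091
x=0.480000, w=1.188091:
  k1 = f(0.480000, 1.188091) = 0.346411
  k2 = f(0.720000, 1.271229) = 0.029395
  k3 = f(0.720000, 1.195145) = 0.105478
  k4 = f(0.960000, 1.238720) = -0.246531
  w ← 1.188091 + (0.48/6)·(k1 + 2k2 + 2k3 + k4) = 1.217661
w(0.96) ≈ 1.2177

1.2177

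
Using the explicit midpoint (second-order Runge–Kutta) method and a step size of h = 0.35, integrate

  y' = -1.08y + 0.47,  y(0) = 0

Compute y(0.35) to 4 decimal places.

Midpoint: k1 = f(t_n, y_n); k2 = f(t_n + h/2, y_n + (h/2)·k1); y_{n+1} = y_n + h·k2.
t=0.000000, y=0.000000:
  k1 = f(0.000000, 0.000000) = 0.470000
  k2 = f(0.175000, 0.082250) = 0.381170
  y ← 0.000000 + 0.35·0.381170 = 0.133409
y(0.35) ≈ 0.1334

0.1334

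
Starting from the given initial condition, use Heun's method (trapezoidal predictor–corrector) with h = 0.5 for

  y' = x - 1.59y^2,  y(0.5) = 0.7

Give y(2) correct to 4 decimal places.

1.0495

Heun: k1 = f(x_n, y_n); k2 = f(x_n + h, y_n + h·k1); y_{n+1} = y_n + (h/2)·(k1 + k2).
x=0.500000, y=0.700000:
  k1 = f(0.500000, 0.700000) = -0.279100
  k2 = f(1.000000, 0.560450) = 0.500574
  y ← 0.700000 + (0.5/2)·(-0.279100 + 0.500574) = 0.755369
x=1.000000, y=0.755369:
  k1 = f(1.000000, 0.755369) = 0.092775
  k2 = f(1.500000, 0.801756) = 0.477927
  y ← 0.755369 + (0.5/2)·(0.092775 + 0.477927) = 0.898044
x=1.500000, y=0.898044:
  k1 = f(1.500000, 0.898044) = 0.217691
  k2 = f(2.000000, 1.006890) = 0.388015
  y ← 0.898044 + (0.5/2)·(0.217691 + 0.388015) = 1.049471
y(2) ≈ 1.0495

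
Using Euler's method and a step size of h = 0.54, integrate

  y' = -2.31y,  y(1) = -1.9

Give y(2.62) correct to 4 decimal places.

0.0288

Euler: y_{n+1} = y_n + h·f(x_n, y_n).
x=1.000000, y=-1.900000: f=4.389000 → y ← -1.900000 + 0.54·4.389000 = 0.470060
x=1.540000, y=0.470060: f=-1.085839 → y ← 0.470060 + 0.54·(-1.085839) = -0.116293
x=2.080000, y=-0.116293: f=0.268636 → y ← -0.116293 + 0.54·0.268636 = 0.028771
y(2.62) ≈ 0.0288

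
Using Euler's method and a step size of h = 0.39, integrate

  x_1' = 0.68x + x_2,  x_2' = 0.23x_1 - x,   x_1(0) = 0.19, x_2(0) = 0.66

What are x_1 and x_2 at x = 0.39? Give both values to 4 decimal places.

Euler on (x_1,x_2): x_1_{n+1} = x_1_n + h·x_1', x_2_{n+1} = x_2_n + h·x_2'.
0.000000: (0.190000, 0.660000); f=(0.660000, 0.043700) → (0.447400, 0.677043)
(x_1(0.39), x_2(0.39)) ≈ (0.4474, 0.6770)

0.4474, 0.6770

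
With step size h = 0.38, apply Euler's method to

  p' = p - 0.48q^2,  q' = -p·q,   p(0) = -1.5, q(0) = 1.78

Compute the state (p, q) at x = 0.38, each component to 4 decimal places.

Euler on (p,q): p_{n+1} = p_n + h·p', q_{n+1} = q_n + h·q'.
0.000000: (-1.500000, 1.780000); f=(-3.020832, 2.670000) → (-2.647916, 2.794600)
(p(0.38), q(0.38)) ≈ (-2.6479, 2.7946)

-2.6479, 2.7946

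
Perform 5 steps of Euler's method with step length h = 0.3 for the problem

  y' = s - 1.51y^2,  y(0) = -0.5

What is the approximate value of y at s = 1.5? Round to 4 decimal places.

Euler: y_{n+1} = y_n + h·f(s_n, y_n).
s=0.000000, y=-0.500000: f=-0.377500 → y ← -0.500000 + 0.3·(-0.377500) = -0.613250
s=0.300000, y=-0.613250: f=-0.267874 → y ← -0.613250 + 0.3·(-0.267874) = -0.693612
s=0.600000, y=-0.693612: f=-0.126458 → y ← -0.693612 + 0.3·(-0.126458) = -0.731550
s=0.900000, y=-0.731550: f=0.091901 → y ← -0.731550 + 0.3·0.091901 = -0.703979
s=1.200000, y=-0.703979: f=0.451664 → y ← -0.703979 + 0.3·0.451664 = -0.568480
y(1.5) ≈ -0.5685

-0.5685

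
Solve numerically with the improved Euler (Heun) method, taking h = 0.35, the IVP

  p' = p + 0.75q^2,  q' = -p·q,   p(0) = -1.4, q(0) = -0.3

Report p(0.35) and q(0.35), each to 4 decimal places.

Heun on (p,q): k1 = f(t_n, state_n); k2 = f(t_n + h, state_n + h·k1); state_{n+1} = state_n + (h/2)·(k1 + k2).
0.000000: (-1.400000, -0.300000)
  k1 = (-1.332500, -0.420000)
  predictor → (-1.866375, -0.447000)
  k2 = (-1.716518, -0.834270)
  → (-1.933578, -0.519497)
(p(0.35), q(0.35)) ≈ (-1.9336, -0.5195)

-1.9336, -0.5195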